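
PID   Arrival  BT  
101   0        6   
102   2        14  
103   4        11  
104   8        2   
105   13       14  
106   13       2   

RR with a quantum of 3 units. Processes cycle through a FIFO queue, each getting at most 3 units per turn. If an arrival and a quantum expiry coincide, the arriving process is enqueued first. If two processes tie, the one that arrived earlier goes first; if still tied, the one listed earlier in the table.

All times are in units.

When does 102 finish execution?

44

Gantt: | 101 0-3 | 102 3-6 | 101 6-9 | 103 9-12 | 102 12-15 | 104 15-17 | 103 17-20 | 105 20-23 | 106 23-25 | 102 25-28 | 103 28-31 | 105 31-34 | 102 34-37 | 103 37-39 | 105 39-42 | 102 42-44 | 105 44-49 |
Completion: 101=9  102=44  103=39  104=17  105=49  106=25
Turnaround (C−A): 101=9  102=42  103=35  104=9  105=36  106=12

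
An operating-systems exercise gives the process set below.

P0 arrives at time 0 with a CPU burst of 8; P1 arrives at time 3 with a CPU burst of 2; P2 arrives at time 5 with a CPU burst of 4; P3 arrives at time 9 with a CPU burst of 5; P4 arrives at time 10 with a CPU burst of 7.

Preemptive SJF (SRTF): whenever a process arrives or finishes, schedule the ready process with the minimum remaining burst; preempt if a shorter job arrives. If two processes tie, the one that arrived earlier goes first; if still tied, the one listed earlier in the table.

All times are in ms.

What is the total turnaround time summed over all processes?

Gantt: | P0 0-3 | P1 3-5 | P2 5-9 | P0 9-14 | P3 14-19 | P4 19-26 |
Completion: P0=14  P1=5  P2=9  P3=19  P4=26
Turnaround = completion − arrival: P0=14, P1=2, P2=4, P3=10, P4=16
Total turnaround = 14 + 2 + 4 + 10 + 16 = 46

46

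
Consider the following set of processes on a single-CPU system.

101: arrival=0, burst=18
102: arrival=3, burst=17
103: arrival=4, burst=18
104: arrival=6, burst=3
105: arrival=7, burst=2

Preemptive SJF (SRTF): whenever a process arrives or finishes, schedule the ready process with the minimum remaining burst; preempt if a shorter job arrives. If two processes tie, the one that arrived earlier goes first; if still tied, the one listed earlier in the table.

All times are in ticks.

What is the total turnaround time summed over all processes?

121

Timeline: | 101 0-6 | 104 6-9 | 105 9-11 | 101 11-23 | 102 23-40 | 103 40-58 |
Completion: 101=23  102=40  103=58  104=9  105=11
Turnaround = completion − arrival: 101=23, 102=37, 103=54, 104=3, 105=4
Total turnaround = 23 + 37 + 54 + 3 + 4 = 121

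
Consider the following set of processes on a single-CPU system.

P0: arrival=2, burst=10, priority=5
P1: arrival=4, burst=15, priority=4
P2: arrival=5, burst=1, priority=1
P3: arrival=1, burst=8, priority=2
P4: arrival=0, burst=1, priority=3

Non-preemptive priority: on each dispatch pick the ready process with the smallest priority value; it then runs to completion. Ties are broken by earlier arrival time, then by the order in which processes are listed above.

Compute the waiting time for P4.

0

Timeline: | P4 0-1 | P3 1-9 | P2 9-10 | P1 10-25 | P0 25-35 |
Completion: P0=35  P1=25  P2=10  P3=9  P4=1
Waiting(P4) = turnaround − burst = 1 − 1 = 0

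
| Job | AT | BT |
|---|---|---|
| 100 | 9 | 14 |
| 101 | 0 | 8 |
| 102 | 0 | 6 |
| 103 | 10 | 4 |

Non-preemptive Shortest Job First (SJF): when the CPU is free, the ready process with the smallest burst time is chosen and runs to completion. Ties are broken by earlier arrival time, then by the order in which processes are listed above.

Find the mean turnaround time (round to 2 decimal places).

Schedule: | 102 0-6 | 101 6-14 | 103 14-18 | 100 18-32 |
Completion: 100=32  101=14  102=6  103=18
Turnaround times: 100=23, 101=14, 102=6, 103=8
Average turnaround = (23+14+6+8) / 4 = 51/4 = 12.75

12.75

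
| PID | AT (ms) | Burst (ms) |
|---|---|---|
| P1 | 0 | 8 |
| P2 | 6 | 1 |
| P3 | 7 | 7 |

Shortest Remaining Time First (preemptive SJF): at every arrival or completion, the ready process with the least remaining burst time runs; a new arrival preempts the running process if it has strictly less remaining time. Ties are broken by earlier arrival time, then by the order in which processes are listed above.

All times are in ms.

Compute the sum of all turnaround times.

Schedule: | P1 0-6 | P2 6-7 | P1 7-9 | P3 9-16 |
Completion: P1=9  P2=7  P3=16
Turnaround = completion − arrival: P1=9, P2=1, P3=9
Total turnaround = 9 + 1 + 9 = 19

19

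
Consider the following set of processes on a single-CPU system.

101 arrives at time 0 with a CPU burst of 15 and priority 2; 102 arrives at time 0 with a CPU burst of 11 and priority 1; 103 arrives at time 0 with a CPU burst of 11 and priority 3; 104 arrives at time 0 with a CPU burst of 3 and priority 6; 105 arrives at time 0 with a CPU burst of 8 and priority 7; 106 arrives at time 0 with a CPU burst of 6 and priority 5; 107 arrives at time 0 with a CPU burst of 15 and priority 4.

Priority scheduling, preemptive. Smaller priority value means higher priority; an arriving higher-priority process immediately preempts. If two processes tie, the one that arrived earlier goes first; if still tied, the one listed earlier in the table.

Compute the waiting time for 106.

52

Schedule: | 102 0-11 | 101 11-26 | 103 26-37 | 107 37-52 | 106 52-58 | 104 58-61 | 105 61-69 |
Completion: 101=26  102=11  103=37  104=61  105=69  106=58  107=52
Turnaround (C−A): 101=26  102=11  103=37  104=61  105=69  106=58  107=52
Waiting(106) = turnaround − burst = 58 − 6 = 52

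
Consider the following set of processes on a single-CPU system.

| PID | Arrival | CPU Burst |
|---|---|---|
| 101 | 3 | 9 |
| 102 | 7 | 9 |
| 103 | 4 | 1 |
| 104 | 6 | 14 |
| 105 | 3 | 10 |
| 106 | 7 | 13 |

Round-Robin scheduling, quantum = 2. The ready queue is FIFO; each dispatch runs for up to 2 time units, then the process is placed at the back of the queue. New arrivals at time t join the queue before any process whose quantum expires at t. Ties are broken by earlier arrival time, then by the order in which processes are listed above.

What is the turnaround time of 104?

Schedule: | idle 0-3 | 101 3-5 | 105 5-7 | 103 7-8 | 101 8-10 | 104 10-12 | 102 12-14 | 106 14-16 | 105 16-18 | 101 18-20 | 104 20-22 | 102 22-24 | 106 24-26 | 105 26-28 | 101 28-30 | 104 30-32 | 102 32-34 | 106 34-36 | 105 36-38 | 101 38-39 | 104 39-41 | 102 41-43 | 106 43-45 | 105 45-47 | 104 47-49 | 102 49-50 | 106 50-52 | 104 52-54 | 106 54-56 | 104 56-58 | 106 58-59 |
Completion: 101=39  102=50  103=8  104=58  105=47  106=59
Turnaround (C−A): 101=36  102=43  103=4  104=52  105=44  106=52
Turnaround(104) = completion − arrival = 58 − 6 = 52

52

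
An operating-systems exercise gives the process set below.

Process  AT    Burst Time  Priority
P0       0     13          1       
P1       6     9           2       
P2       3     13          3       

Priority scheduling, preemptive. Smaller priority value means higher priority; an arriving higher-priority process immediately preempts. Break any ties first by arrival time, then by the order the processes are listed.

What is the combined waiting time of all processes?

Gantt: | P0 0-13 | P1 13-22 | P2 22-35 |
Completion: P0=13  P1=22  P2=35
Turnaround (C−A): P0=13  P1=16  P2=32
Waiting = turnaround − burst: P0=0, P1=7, P2=19
Total waiting = 0 + 7 + 19 = 26

26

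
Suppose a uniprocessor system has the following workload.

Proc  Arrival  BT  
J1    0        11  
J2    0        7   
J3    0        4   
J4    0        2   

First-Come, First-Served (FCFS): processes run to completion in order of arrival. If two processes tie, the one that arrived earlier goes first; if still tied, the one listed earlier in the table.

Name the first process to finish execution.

J1

Timeline: | J1 0-11 | J2 11-18 | J3 18-22 | J4 22-24 |
Completion: J1=11  J2=18  J3=22  J4=24
Turnaround (C−A): J1=11  J2=18  J3=22  J4=24
Finish order: J1 → J2 → J3 → J4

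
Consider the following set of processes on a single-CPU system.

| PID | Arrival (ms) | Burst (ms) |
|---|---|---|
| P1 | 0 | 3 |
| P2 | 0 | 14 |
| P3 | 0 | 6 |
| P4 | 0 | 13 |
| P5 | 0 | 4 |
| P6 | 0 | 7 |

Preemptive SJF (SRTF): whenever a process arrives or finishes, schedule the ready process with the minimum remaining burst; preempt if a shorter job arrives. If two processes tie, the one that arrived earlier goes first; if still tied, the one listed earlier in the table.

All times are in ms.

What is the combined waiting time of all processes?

76

Gantt: | P1 0-3 | P5 3-7 | P3 7-13 | P6 13-20 | P4 20-33 | P2 33-47 |
Completion: P1=3  P2=47  P3=13  P4=33  P5=7  P6=20
Turnaround (C−A): P1=3  P2=47  P3=13  P4=33  P5=7  P6=20
Waiting = turnaround − burst: P1=0, P2=33, P3=7, P4=20, P5=3, P6=13
Total waiting = 0 + 33 + 7 + 20 + 3 + 13 = 76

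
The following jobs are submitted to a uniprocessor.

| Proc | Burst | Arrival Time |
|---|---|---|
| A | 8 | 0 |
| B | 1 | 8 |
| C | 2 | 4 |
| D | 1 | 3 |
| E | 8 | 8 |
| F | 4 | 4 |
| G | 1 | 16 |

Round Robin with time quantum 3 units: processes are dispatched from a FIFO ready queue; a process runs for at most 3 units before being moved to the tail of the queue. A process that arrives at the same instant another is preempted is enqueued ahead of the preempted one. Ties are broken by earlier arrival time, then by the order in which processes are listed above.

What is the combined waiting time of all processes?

Timeline: | A 0-3 | D 3-4 | A 4-7 | C 7-9 | F 9-12 | A 12-14 | B 14-15 | E 15-18 | F 18-19 | G 19-20 | E 20-25 |
Completion: A=14  B=15  C=9  D=4  E=25  F=19  G=20
Waiting = turnaround − burst: A=6, B=6, C=3, D=0, E=9, F=11, G=3
Total waiting = 6 + 6 + 3 + 0 + 9 + 11 + 3 = 38

38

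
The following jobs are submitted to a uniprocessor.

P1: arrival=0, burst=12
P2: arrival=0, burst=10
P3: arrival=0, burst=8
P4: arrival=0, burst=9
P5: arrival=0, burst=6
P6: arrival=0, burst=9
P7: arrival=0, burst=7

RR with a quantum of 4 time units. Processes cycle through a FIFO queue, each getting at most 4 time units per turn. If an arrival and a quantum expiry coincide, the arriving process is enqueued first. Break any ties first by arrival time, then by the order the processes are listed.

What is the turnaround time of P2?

59

Gantt: | P1 0-4 | P2 4-8 | P3 8-12 | P4 12-16 | P5 16-20 | P6 20-24 | P7 24-28 | P1 28-32 | P2 32-36 | P3 36-40 | P4 40-44 | P5 44-46 | P6 46-50 | P7 50-53 | P1 53-57 | P2 57-59 | P4 59-60 | P6 60-61 |
Completion: P1=57  P2=59  P3=40  P4=60  P5=46  P6=61  P7=53
Turnaround(P2) = completion − arrival = 59 − 0 = 59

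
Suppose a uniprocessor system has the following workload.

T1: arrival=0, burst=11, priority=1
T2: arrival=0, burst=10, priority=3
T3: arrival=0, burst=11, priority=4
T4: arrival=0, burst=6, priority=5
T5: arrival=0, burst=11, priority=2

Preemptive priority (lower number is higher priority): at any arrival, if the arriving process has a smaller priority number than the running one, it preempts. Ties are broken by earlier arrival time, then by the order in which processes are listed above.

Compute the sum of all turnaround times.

157

Schedule: | T1 0-11 | T5 11-22 | T2 22-32 | T3 32-43 | T4 43-49 |
Completion: T1=11  T2=32  T3=43  T4=49  T5=22
Turnaround (C−A): T1=11  T2=32  T3=43  T4=49  T5=22
Turnaround = completion − arrival: T1=11, T2=32, T3=43, T4=49, T5=22
Total turnaround = 11 + 32 + 43 + 49 + 22 = 157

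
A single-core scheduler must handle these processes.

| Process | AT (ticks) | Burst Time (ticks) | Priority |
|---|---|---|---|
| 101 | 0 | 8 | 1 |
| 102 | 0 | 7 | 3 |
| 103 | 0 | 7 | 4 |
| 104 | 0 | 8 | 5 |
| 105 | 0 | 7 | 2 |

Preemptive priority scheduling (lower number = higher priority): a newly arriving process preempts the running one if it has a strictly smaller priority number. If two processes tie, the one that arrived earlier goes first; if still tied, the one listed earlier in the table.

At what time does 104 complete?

Timeline: | 101 0-8 | 105 8-15 | 102 15-22 | 103 22-29 | 104 29-37 |
Completion: 101=8  102=22  103=29  104=37  105=15
Turnaround (C−A): 101=8  102=22  103=29  104=37  105=15

37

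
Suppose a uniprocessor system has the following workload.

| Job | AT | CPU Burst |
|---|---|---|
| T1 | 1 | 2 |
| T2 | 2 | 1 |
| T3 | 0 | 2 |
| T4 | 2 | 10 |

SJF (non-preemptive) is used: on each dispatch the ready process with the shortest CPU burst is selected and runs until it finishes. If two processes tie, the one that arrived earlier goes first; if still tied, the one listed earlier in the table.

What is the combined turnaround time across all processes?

Timeline: | T3 0-2 | T2 2-3 | T1 3-5 | T4 5-15 |
Completion: T1=5  T2=3  T3=2  T4=15
Turnaround = completion − arrival: T1=4, T2=1, T3=2, T4=13
Total turnaround = 4 + 1 + 2 + 13 = 20

20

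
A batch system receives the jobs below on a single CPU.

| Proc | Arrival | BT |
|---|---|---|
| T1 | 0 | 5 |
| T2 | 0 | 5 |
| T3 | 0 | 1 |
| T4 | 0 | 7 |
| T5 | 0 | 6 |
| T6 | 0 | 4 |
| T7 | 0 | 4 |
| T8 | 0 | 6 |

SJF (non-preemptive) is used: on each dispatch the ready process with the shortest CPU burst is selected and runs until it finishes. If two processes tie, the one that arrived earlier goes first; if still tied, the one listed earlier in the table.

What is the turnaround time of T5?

25

Timeline: | T3 0-1 | T6 1-5 | T7 5-9 | T1 9-14 | T2 14-19 | T5 19-25 | T8 25-31 | T4 31-38 |
Completion: T1=14  T2=19  T3=1  T4=38  T5=25  T6=5  T7=9  T8=31
Turnaround(T5) = completion − arrival = 25 − 0 = 25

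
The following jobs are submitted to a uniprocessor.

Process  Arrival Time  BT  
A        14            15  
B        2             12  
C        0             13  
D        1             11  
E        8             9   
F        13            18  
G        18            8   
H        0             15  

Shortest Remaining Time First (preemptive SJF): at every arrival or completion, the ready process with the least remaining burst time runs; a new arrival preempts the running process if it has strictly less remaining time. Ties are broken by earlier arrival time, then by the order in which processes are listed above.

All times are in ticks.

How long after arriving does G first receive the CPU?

Timeline: | C 0-1 | D 1-12 | E 12-21 | G 21-29 | C 29-41 | B 41-53 | H 53-68 | A 68-83 | F 83-101 |
Completion: A=83  B=53  C=41  D=12  E=21  F=101  G=29  H=68
Turnaround (C−A): A=69  B=51  C=41  D=11  E=13  F=88  G=11  H=68
Response(G) = first start − arrival = 21 − 18 = 3

3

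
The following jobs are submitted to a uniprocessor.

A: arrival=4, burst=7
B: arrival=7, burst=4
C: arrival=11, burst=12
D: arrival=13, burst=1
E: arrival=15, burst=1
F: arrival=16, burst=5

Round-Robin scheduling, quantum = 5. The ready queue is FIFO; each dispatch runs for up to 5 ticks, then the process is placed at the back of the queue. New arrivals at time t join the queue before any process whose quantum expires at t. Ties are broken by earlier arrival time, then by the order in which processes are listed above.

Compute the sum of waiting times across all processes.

Gantt: | idle 0-4 | A 4-9 | B 9-13 | A 13-15 | C 15-20 | D 20-21 | E 21-22 | F 22-27 | C 27-34 |
Completion: A=15  B=13  C=34  D=21  E=22  F=27
Waiting = turnaround − burst: A=4, B=2, C=11, D=7, E=6, F=6
Total waiting = 4 + 2 + 11 + 7 + 6 + 6 = 36

36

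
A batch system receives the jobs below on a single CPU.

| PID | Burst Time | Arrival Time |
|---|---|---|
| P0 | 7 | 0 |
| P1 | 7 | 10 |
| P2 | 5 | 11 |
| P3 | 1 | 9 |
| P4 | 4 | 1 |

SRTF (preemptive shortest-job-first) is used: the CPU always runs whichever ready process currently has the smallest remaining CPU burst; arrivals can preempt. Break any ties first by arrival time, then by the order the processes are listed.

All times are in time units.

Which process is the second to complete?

Schedule: | P0 0-1 | P4 1-5 | P0 5-9 | P3 9-10 | P0 10-12 | P2 12-17 | P1 17-24 |
Completion: P0=12  P1=24  P2=17  P3=10  P4=5
Finish order: P4 → P3 → P0 → P2 → P1

P3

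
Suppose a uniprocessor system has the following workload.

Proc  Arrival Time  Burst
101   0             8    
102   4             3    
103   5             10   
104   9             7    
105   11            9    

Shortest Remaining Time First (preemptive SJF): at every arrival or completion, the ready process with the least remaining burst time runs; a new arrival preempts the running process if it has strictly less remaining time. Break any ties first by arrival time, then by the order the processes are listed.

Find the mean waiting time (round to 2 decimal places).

Gantt: | 101 0-4 | 102 4-7 | 101 7-11 | 104 11-18 | 105 18-27 | 103 27-37 |
Completion: 101=11  102=7  103=37  104=18  105=27
Turnaround (C−A): 101=11  102=3  103=32  104=9  105=16
Waiting times: 101=3, 102=0, 103=22, 104=2, 105=7
Average waiting = (3+0+22+2+7) / 5 = 34/5 = 6.80

6.80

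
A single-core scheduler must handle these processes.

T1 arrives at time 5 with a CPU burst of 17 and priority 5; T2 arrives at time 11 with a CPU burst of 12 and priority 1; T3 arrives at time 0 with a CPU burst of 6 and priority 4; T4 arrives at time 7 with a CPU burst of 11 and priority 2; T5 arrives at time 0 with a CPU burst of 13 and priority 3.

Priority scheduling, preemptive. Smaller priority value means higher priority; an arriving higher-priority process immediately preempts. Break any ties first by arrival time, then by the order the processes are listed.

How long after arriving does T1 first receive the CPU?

Gantt: | T5 0-7 | T4 7-11 | T2 11-23 | T4 23-30 | T5 30-36 | T3 36-42 | T1 42-59 |
Completion: T1=59  T2=23  T3=42  T4=30  T5=36
Response(T1) = first start − arrival = 42 − 5 = 37

37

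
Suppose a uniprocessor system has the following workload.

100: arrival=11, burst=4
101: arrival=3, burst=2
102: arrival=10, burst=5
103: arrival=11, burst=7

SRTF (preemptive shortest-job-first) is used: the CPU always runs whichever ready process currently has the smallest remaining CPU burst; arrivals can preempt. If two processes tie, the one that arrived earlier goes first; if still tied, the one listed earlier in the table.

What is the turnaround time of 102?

Gantt: | idle 0-3 | 101 3-5 | idle 5-10 | 102 10-15 | 100 15-19 | 103 19-26 |
Completion: 100=19  101=5  102=15  103=26
Turnaround(102) = completion − arrival = 15 − 10 = 5

5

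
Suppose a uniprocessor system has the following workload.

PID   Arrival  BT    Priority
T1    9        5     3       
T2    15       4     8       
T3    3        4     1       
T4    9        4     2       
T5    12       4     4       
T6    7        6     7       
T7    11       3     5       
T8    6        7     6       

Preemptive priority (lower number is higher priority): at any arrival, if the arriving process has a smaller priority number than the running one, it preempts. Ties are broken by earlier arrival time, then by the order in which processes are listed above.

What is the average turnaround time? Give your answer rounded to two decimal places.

Timeline: | idle 0-3 | T3 3-7 | T8 7-9 | T4 9-13 | T1 13-18 | T5 18-22 | T7 22-25 | T8 25-30 | T6 30-36 | T2 36-40 |
Completion: T1=18  T2=40  T3=7  T4=13  T5=22  T6=36  T7=25  T8=30
Turnaround times: T1=9, T2=25, T3=4, T4=4, T5=10, T6=29, T7=14, T8=24
Average turnaround = (9+25+4+4+10+29+14+24) / 8 = 119/8 = 14.88

14.88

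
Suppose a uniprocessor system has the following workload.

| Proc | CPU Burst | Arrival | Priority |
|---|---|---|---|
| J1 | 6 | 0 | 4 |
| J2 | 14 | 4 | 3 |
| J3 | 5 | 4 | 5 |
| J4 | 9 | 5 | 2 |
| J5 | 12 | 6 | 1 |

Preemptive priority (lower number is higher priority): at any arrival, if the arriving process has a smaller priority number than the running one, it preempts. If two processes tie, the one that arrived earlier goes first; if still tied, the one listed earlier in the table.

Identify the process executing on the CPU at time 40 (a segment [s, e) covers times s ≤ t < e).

J1

Timeline: | J1 0-4 | J2 4-5 | J4 5-6 | J5 6-18 | J4 18-26 | J2 26-39 | J1 39-41 | J3 41-46 |
Completion: J1=41  J2=39  J3=46  J4=26  J5=18
Turnaround (C−A): J1=41  J2=35  J3=42  J4=21  J5=12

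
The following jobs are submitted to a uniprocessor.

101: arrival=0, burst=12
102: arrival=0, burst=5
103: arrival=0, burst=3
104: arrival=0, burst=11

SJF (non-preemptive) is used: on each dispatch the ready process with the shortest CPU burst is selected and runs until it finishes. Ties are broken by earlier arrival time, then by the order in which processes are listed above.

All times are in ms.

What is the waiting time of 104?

Schedule: | 103 0-3 | 102 3-8 | 104 8-19 | 101 19-31 |
Completion: 101=31  102=8  103=3  104=19
Turnaround (C−A): 101=31  102=8  103=3  104=19
Waiting(104) = turnaround − burst = 19 − 11 = 8

8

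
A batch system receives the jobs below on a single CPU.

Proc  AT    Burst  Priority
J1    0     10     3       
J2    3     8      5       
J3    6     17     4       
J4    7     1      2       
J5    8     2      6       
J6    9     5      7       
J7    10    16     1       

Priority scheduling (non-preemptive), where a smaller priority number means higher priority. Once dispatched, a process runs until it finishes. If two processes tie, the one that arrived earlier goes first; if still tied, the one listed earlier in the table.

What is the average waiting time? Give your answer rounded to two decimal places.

Gantt: | J1 0-10 | J7 10-26 | J4 26-27 | J3 27-44 | J2 44-52 | J5 52-54 | J6 54-59 |
Completion: J1=10  J2=52  J3=44  J4=27  J5=54  J6=59  J7=26
Waiting times: J1=0, J2=41, J3=21, J4=19, J5=44, J6=45, J7=0
Average waiting = (0+41+21+19+44+45+0) / 7 = 170/7 = 24.29

24.29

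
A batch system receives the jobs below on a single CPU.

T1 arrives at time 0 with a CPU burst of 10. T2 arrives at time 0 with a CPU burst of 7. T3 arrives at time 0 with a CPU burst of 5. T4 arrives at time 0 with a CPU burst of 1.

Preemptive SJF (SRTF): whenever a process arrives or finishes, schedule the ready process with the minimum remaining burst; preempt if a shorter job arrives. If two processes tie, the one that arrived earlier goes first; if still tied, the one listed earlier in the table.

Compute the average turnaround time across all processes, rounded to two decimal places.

10.75

Gantt: | T4 0-1 | T3 1-6 | T2 6-13 | T1 13-23 |
Completion: T1=23  T2=13  T3=6  T4=1
Turnaround times: T1=23, T2=13, T3=6, T4=1
Average turnaround = (23+13+6+1) / 4 = 43/4 = 10.75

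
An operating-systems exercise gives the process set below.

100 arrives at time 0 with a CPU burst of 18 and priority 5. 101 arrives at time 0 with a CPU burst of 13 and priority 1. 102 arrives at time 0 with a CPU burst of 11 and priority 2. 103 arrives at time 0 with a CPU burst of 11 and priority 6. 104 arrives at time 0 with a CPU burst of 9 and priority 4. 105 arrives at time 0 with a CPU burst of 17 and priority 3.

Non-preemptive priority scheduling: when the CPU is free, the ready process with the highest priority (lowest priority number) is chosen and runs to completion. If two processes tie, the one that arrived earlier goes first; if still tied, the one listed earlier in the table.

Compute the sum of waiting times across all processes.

Gantt: | 101 0-13 | 102 13-24 | 105 24-41 | 104 41-50 | 100 50-68 | 103 68-79 |
Completion: 100=68  101=13  102=24  103=79  104=50  105=41
Turnaround (C−A): 100=68  101=13  102=24  103=79  104=50  105=41
Waiting = turnaround − burst: 100=50, 101=0, 102=13, 103=68, 104=41, 105=24
Total waiting = 50 + 0 + 13 + 68 + 41 + 24 = 196

196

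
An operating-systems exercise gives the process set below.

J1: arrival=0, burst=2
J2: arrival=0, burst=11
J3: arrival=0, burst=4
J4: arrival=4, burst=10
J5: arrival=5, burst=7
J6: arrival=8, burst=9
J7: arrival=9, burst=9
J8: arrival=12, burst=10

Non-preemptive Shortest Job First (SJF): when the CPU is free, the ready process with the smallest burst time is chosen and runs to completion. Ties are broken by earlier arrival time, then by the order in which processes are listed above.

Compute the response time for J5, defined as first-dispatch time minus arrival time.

Timeline: | J1 0-2 | J3 2-6 | J5 6-13 | J6 13-22 | J7 22-31 | J4 31-41 | J8 41-51 | J2 51-62 |
Completion: J1=2  J2=62  J3=6  J4=41  J5=13  J6=22  J7=31  J8=51
Turnaround (C−A): J1=2  J2=62  J3=6  J4=37  J5=8  J6=14  J7=22  J8=39
Response(J5) = first start − arrival = 6 − 5 = 1

1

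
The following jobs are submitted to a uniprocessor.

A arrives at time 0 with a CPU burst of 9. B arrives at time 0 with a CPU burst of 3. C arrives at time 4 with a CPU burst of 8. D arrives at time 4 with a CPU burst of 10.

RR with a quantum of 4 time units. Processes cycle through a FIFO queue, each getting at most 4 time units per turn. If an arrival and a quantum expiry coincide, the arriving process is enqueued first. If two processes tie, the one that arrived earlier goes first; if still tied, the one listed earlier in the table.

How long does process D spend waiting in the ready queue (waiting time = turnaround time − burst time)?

16

Timeline: | A 0-4 | B 4-7 | C 7-11 | D 11-15 | A 15-19 | C 19-23 | D 23-27 | A 27-28 | D 28-30 |
Completion: A=28  B=7  C=23  D=30
Waiting(D) = turnaround − burst = 26 − 10 = 16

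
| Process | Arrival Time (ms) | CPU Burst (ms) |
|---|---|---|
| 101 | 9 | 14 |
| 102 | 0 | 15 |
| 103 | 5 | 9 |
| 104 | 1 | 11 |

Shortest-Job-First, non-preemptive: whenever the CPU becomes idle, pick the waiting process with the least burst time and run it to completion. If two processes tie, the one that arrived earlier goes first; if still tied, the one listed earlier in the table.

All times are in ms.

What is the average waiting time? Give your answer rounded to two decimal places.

Timeline: | 102 0-15 | 103 15-24 | 104 24-35 | 101 35-49 |
Completion: 101=49  102=15  103=24  104=35
Turnaround (C−A): 101=40  102=15  103=19  104=34
Waiting times: 101=26, 102=0, 103=10, 104=23
Average waiting = (26+0+10+23) / 4 = 59/4 = 14.75

14.75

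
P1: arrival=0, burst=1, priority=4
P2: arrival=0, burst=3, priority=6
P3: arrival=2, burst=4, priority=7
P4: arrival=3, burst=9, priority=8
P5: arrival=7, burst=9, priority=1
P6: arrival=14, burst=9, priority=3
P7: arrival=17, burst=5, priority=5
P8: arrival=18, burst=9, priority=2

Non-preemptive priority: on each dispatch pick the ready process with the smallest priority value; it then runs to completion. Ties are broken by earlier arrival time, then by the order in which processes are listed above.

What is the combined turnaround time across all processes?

Timeline: | P1 0-1 | P2 1-4 | P3 4-8 | P5 8-17 | P6 17-26 | P8 26-35 | P7 35-40 | P4 40-49 |
Completion: P1=1  P2=4  P3=8  P4=49  P5=17  P6=26  P7=40  P8=35
Turnaround (C−A): P1=1  P2=4  P3=6  P4=46  P5=10  P6=12  P7=23  P8=17
Turnaround = completion − arrival: P1=1, P2=4, P3=6, P4=46, P5=10, P6=12, P7=23, P8=17
Total turnaround = 1 + 4 + 6 + 46 + 10 + 12 + 23 + 17 = 119

119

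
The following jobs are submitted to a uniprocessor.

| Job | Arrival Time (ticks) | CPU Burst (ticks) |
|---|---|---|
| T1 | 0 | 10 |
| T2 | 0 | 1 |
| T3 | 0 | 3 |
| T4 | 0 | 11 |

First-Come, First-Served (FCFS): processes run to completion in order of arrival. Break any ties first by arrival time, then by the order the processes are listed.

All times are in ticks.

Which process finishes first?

Gantt: | T1 0-10 | T2 10-11 | T3 11-14 | T4 14-25 |
Completion: T1=10  T2=11  T3=14  T4=25
Turnaround (C−A): T1=10  T2=11  T3=14  T4=25
Finish order: T1 → T2 → T3 → T4

T1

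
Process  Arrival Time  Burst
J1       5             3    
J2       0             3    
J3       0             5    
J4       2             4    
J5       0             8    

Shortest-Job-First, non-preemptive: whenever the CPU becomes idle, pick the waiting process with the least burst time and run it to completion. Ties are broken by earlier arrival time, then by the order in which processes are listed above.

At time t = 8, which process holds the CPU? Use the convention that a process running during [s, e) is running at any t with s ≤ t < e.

J1

Schedule: | J2 0-3 | J4 3-7 | J1 7-10 | J3 10-15 | J5 15-23 |
Completion: J1=10  J2=3  J3=15  J4=7  J5=23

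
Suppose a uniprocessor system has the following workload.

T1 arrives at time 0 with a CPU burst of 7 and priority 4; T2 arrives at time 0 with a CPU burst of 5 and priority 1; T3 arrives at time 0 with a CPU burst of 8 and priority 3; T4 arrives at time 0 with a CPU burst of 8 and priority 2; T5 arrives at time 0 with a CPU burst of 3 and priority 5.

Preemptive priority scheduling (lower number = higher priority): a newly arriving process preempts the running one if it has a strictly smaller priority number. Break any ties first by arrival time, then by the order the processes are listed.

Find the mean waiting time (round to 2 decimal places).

13.40

Gantt: | T2 0-5 | T4 5-13 | T3 13-21 | T1 21-28 | T5 28-31 |
Completion: T1=28  T2=5  T3=21  T4=13  T5=31
Waiting times: T1=21, T2=0, T3=13, T4=5, T5=28
Average waiting = (21+0+13+5+28) / 5 = 67/5 = 13.40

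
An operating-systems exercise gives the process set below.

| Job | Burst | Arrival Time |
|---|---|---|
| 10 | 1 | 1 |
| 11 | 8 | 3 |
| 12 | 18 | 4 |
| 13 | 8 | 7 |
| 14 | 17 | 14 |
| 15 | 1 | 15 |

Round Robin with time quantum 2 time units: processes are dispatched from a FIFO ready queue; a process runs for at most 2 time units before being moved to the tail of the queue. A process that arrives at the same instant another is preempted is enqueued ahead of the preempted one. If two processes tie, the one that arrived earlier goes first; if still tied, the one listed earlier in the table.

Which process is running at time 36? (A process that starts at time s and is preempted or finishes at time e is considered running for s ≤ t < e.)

Timeline: | idle 0-1 | 10 1-2 | idle 2-3 | 11 3-5 | 12 5-7 | 11 7-9 | 13 9-11 | 12 11-13 | 11 13-15 | 13 15-17 | 12 17-19 | 14 19-21 | 15 21-22 | 11 22-24 | 13 24-26 | 12 26-28 | 14 28-30 | 13 30-32 | 12 32-34 | 14 34-36 | 12 36-38 | 14 38-40 | 12 40-42 | 14 42-44 | 12 44-46 | 14 46-48 | 12 48-50 | 14 50-55 |
Completion: 10=2  11=24  12=50  13=32  14=55  15=22
Turnaround (C−A): 10=1  11=21  12=46  13=25  14=41  15=7

12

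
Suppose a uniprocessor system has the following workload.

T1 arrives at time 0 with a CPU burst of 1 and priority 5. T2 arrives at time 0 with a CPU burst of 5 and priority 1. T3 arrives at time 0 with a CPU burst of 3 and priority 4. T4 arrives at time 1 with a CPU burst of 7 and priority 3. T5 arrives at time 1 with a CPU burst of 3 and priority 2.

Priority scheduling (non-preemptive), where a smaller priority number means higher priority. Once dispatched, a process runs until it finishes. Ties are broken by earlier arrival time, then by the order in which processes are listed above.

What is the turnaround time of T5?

7

Gantt: | T2 0-5 | T5 5-8 | T4 8-15 | T3 15-18 | T1 18-19 |
Completion: T1=19  T2=5  T3=18  T4=15  T5=8
Turnaround (C−A): T1=19  T2=5  T3=18  T4=14  T5=7
Turnaround(T5) = completion − arrival = 8 − 1 = 7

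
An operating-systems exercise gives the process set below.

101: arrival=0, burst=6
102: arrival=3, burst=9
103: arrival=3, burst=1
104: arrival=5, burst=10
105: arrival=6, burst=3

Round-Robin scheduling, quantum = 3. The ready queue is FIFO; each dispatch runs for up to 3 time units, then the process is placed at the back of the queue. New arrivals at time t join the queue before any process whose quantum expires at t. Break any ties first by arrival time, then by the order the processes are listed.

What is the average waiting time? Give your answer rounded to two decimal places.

8.20

Gantt: | 101 0-3 | 102 3-6 | 103 6-7 | 101 7-10 | 104 10-13 | 105 13-16 | 102 16-19 | 104 19-22 | 102 22-25 | 104 25-29 |
Completion: 101=10  102=25  103=7  104=29  105=16
Turnaround (C−A): 101=10  102=22  103=4  104=24  105=10
Waiting times: 101=4, 102=13, 103=3, 104=14, 105=7
Average waiting = (4+13+3+14+7) / 5 = 41/5 = 8.20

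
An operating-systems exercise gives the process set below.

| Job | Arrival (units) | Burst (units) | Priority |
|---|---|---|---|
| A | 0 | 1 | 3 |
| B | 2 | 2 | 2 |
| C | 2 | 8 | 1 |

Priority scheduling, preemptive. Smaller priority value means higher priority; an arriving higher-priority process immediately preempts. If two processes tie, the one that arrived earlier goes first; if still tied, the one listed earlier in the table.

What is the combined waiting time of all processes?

Schedule: | A 0-1 | idle 1-2 | C 2-10 | B 10-12 |
Completion: A=1  B=12  C=10
Turnaround (C−A): A=1  B=10  C=8
Waiting = turnaround − burst: A=0, B=8, C=0
Total waiting = 0 + 8 + 0 = 8

8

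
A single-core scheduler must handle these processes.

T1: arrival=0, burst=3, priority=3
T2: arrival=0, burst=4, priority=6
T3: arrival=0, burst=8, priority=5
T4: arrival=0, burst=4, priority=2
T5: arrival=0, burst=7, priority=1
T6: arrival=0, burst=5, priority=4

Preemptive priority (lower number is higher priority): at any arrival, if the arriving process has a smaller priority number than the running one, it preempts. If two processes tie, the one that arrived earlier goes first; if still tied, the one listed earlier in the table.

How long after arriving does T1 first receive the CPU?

Gantt: | T5 0-7 | T4 7-11 | T1 11-14 | T6 14-19 | T3 19-27 | T2 27-31 |
Completion: T1=14  T2=31  T3=27  T4=11  T5=7  T6=19
Turnaround (C−A): T1=14  T2=31  T3=27  T4=11  T5=7  T6=19
Response(T1) = first start − arrival = 11 − 0 = 11

11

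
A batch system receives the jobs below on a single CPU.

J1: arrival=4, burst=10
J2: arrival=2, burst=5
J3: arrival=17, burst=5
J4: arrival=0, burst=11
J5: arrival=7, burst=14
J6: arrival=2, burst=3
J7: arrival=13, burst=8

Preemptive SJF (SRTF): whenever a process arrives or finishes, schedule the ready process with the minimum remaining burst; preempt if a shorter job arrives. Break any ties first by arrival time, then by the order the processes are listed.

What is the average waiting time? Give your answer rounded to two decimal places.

Gantt: | J4 0-2 | J6 2-5 | J2 5-10 | J4 10-19 | J3 19-24 | J7 24-32 | J1 32-42 | J5 42-56 |
Completion: J1=42  J2=10  J3=24  J4=19  J5=56  J6=5  J7=32
Turnaround (C−A): J1=38  J2=8  J3=7  J4=19  J5=49  J6=3  J7=19
Waiting times: J1=28, J2=3, J3=2, J4=8, J5=35, J6=0, J7=11
Average waiting = (28+3+2+8+35+0+11) / 7 = 87/7 = 12.43

12.43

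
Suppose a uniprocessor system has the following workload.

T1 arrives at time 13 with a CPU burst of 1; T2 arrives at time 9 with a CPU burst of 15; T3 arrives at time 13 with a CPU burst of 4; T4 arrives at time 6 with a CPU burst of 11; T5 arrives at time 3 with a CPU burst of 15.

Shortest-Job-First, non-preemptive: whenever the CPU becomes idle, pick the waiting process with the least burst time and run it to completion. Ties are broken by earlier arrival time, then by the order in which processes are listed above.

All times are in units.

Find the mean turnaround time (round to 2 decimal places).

Timeline: | idle 0-3 | T5 3-18 | T1 18-19 | T3 19-23 | T4 23-34 | T2 34-49 |
Completion: T1=19  T2=49  T3=23  T4=34  T5=18
Turnaround (C−A): T1=6  T2=40  T3=10  T4=28  T5=15
Turnaround times: T1=6, T2=40, T3=10, T4=28, T5=15
Average turnaround = (6+40+10+28+15) / 5 = 99/5 = 19.80

19.80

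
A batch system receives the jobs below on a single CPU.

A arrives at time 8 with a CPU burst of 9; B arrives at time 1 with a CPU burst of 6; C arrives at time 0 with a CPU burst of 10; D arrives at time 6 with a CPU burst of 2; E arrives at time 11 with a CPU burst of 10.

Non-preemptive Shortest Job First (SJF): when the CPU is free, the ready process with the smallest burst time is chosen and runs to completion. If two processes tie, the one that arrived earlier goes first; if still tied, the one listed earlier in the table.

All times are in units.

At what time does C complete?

Schedule: | C 0-10 | D 10-12 | B 12-18 | A 18-27 | E 27-37 |
Completion: A=27  B=18  C=10  D=12  E=37

10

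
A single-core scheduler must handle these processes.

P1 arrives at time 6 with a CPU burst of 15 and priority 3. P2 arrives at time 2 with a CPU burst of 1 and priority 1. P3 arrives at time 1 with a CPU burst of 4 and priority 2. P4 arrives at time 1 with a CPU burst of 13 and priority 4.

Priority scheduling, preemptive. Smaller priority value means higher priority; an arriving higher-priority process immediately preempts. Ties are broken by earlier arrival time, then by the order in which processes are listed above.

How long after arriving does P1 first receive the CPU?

Schedule: | idle 0-1 | P3 1-2 | P2 2-3 | P3 3-6 | P1 6-21 | P4 21-34 |
Completion: P1=21  P2=3  P3=6  P4=34
Turnaround (C−A): P1=15  P2=1  P3=5  P4=33
Response(P1) = first start − arrival = 6 − 6 = 0

0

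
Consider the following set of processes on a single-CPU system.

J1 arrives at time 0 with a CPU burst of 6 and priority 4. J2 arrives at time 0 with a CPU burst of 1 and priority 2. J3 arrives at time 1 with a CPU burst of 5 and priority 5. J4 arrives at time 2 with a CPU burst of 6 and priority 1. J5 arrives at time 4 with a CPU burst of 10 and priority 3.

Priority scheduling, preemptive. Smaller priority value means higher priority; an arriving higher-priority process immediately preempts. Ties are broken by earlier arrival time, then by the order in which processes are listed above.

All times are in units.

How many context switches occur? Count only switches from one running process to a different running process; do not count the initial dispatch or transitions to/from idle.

5

Schedule: | J2 0-1 | J1 1-2 | J4 2-8 | J5 8-18 | J1 18-23 | J3 23-28 |
Completion: J1=23  J2=1  J3=28  J4=8  J5=18
Turnaround (C−A): J1=23  J2=1  J3=27  J4=6  J5=14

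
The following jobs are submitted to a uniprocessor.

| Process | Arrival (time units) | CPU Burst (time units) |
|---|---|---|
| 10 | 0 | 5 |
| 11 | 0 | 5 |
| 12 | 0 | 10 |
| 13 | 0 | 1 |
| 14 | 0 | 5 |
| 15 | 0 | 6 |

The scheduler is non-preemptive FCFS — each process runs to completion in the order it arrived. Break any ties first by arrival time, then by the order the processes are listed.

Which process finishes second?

Schedule: | 10 0-5 | 11 5-10 | 12 10-20 | 13 20-21 | 14 21-26 | 15 26-32 |
Completion: 10=5  11=10  12=20  13=21  14=26  15=32
Turnaround (C−A): 10=5  11=10  12=20  13=21  14=26  15=32
Finish order: 10 → 11 → 12 → 13 → 14 → 15

11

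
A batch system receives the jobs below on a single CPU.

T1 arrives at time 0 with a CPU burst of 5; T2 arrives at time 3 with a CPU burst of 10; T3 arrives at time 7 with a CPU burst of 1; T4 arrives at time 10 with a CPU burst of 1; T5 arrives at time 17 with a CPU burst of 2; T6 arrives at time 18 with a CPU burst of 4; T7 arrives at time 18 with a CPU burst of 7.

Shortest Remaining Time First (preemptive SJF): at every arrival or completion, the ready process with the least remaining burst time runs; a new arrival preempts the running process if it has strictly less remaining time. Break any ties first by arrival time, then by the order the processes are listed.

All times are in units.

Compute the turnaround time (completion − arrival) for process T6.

Gantt: | T1 0-5 | T2 5-7 | T3 7-8 | T2 8-10 | T4 10-11 | T2 11-17 | T5 17-19 | T6 19-23 | T7 23-30 |
Completion: T1=5  T2=17  T3=8  T4=11  T5=19  T6=23  T7=30
Turnaround (C−A): T1=5  T2=14  T3=1  T4=1  T5=2  T6=5  T7=12
Turnaround(T6) = completion − arrival = 23 − 18 = 5

5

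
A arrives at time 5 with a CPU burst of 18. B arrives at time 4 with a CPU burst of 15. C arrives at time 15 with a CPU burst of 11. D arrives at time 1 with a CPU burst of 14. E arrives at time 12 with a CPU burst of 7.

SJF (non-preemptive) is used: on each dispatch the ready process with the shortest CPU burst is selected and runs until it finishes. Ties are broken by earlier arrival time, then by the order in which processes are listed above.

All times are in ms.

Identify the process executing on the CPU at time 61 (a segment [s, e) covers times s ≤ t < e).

Timeline: | idle 0-1 | D 1-15 | E 15-22 | C 22-33 | B 33-48 | A 48-66 |
Completion: A=66  B=48  C=33  D=15  E=22
Turnaround (C−A): A=61  B=44  C=18  D=14  E=10

A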